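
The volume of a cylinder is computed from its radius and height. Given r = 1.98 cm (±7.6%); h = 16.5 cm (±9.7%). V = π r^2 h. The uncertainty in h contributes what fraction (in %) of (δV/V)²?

28.9%

(δV/V)² = (2·δr/r)² + (1·δh/h)²
  r term: (2×0.0760)² = 0.0231
  h term: (1×0.0970)² = 0.00941
Total = 0.0325. Share from h = 0.00941/0.0325 = 0.289.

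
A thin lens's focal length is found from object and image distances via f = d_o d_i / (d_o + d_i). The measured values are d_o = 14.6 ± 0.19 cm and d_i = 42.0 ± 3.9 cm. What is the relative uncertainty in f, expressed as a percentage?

2.58%

∂f/∂d_o = (d_i/(d_o+d_i))² = 0.551;  ∂f/∂d_i = (d_o/(d_o+d_i))² = 0.0665
δf = √((∂f/∂d_o · δd_o)² + (∂f/∂d_i · δd_i)²) = √(0.0109 + 0.0673) = 0.280 cm
f = 10.8 cm, so δf/f = 0.280/10.8 = 0.0258.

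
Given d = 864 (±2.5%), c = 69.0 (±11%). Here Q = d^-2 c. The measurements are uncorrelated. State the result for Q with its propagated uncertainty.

For a monomial Q ∝ d^-2, c, fractional errors add in quadrature:
  (-2·δd/d)² = (-2×0.0250)² = 0.00250;  (1·δc/c)² = (1×0.110)² = 0.0121
δQ/Q = √(0.0146) = 0.121
Q = 9.24e-05, so δQ = 0.121 × 9.24e-05 = 1.12e-05.

(9.24 ± 1.12) × 10^-5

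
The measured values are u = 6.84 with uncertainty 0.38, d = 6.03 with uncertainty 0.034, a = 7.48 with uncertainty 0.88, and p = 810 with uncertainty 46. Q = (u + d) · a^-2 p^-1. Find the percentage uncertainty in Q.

Let w = u + d = 12.9. δw = √(δu² + δd²) = √(0.144 + 0.00116) = 0.382, so δw/w = 0.0296.
Q is then a monomial in w, a, p:
δQ/Q = √((δw/w)² + (-2·δa/a)² + (-1·δp/p)²) = √(0.000879 + 0.0554 + 0.00323) = 0.244

24.4%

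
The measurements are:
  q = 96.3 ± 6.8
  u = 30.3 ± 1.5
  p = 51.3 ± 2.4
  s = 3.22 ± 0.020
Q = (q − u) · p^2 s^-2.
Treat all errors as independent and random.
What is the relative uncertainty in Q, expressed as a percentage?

Let w = q − u = 66.0. δw = √(δq² + δu²) = √(46.2 + 2.25) = 6.96, so δw/w = 0.106.
Q is then a monomial in w, p, s:
δQ/Q = √((δw/w)² + (2·δp/p)² + (-2·δs/s)²) = √(0.0111 + 0.00875 + 0.000154) = 0.142

14.2%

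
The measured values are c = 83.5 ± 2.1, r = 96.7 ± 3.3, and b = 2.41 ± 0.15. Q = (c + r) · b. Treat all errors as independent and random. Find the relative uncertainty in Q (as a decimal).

0.0659

Let u = c + r = 180. δu = √(δc² + δr²) = √(4.41 + 10.9) = 3.91, so δu/u = 0.0217.
Q is then a monomial in u, b:
δQ/Q = √((δu/u)² + (1·δb/b)²) = √(0.000471 + 0.00387) = 0.0659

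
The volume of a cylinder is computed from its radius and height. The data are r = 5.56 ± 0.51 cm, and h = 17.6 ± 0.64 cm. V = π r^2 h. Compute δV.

Since V is a product/quotient, work with relative uncertainties:
  (2·δr/r)² = (2×0.0917)² = 0.0337;  (1·δh/h)² = (1×0.0364)² = 0.00132
δV/V = √(0.0350) = 0.187
V = 1710 cm^3, so δV = 0.187 × 1710 = 320 cm^3.

320 cm^3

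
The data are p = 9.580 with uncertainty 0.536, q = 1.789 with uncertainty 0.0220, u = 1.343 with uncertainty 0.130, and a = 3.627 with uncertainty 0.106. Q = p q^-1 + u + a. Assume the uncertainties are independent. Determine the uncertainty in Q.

0.350

Let w = p·q^-1 = 5.355. δw/w = √((1·δp/p)² + (-1·δq/q)²) = √(0.00313 + 0.000151) = 0.0573, so δw = 0.307.
Q = w + u + a: δQ = √(δw² + δu² + δa²) = √(0.0941 + 0.0169 + 0.0112) = 0.350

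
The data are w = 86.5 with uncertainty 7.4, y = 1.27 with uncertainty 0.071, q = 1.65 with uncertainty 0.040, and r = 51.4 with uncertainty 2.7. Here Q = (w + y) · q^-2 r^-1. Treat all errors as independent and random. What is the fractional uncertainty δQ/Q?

0.111

Let u = w + y = 87.8. δu = √(δw² + δy²) = √(54.8 + 0.00504) = 7.40, so δu/u = 0.0843.
Q is then a monomial in u, q, r:
δQ/Q = √((δu/u)² + (-2·δq/q)² + (-1·δr/r)²) = √(0.00711 + 0.00235 + 0.00276) = 0.111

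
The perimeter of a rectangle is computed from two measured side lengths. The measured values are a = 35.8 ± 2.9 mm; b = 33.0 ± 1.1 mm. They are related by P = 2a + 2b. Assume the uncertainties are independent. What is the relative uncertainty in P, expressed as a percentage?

Absolute uncertainties add in quadrature for a linear combination:
  (2·δa)² = 33.6;  (2·δb)² = 4.84
δP = √(38.5) = 6.20 mm
P = 138 mm, so δP/P = 6.20/138 = 0.0451.

4.51%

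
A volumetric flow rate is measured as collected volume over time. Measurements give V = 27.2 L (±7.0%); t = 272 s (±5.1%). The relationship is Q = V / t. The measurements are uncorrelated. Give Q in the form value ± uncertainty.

0.100 ± 0.00866 L/s

Since Q is a product/quotient, work with relative uncertainties:
  (1·δV/V)² = (1×0.0700)² = 0.00490;  (-1·δt/t)² = (-1×0.0510)² = 0.00260
δQ/Q = √(0.00750) = 0.0866
Q = 0.100 L/s, so δQ = 0.0866 × 0.100 = 0.00866 L/s.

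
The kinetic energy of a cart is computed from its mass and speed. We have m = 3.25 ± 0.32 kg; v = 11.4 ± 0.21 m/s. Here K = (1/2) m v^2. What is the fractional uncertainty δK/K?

For a monomial K ∝ m, v^2, fractional errors add in quadrature:
  (1·δm/m)² = (1×0.0985)² = 0.00969;  (2·δv/v)² = (2×0.0184)² = 0.00136
δK/K = √(0.0111) = 0.105

0.105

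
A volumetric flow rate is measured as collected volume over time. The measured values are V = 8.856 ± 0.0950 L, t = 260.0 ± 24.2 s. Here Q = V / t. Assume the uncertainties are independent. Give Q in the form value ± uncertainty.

Each factor contributes (exponent × relative error)² to (δQ/Q)²:
  (1·δV/V)² = (1×0.0107)² = 0.000115;  (-1·δt/t)² = (-1×0.0931)² = 0.00866
δQ/Q = √(0.00878) = 0.0937
Q = 0.03406 L/s, so δQ = 0.0937 × 0.03406 = 0.00319 L/s.

0.03406 ± 0.00319 L/s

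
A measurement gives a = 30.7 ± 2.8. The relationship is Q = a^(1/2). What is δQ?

0.253

Products/powers → add relative errors in quadrature, weighted by exponent:
  (½·δa/a)² = (0.5×0.0912)² = 0.00208
δQ/Q = √(0.00208) = 0.0456
Q = 5.54, so δQ = 0.0456 × 5.54 = 0.253.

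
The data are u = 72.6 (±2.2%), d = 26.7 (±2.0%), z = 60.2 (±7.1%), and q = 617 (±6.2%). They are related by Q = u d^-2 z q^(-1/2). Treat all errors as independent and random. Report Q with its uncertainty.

Q is a product of powers, so relative uncertainties combine in quadrature:
  (1·δu/u)² = (1×0.0220)² = 0.000484;  (-2·δd/d)² = (-2×0.0200)² = 0.00160;  (1·δz/z)² = (1×0.0710)² = 0.00504;  (−½·δq/q)² = (-0.5×0.0620)² = 0.000961
δQ/Q = √(0.00809) = 0.0899
Q = 0.247, so δQ = 0.0899 × 0.247 = 0.0222.

0.247 ± 0.0222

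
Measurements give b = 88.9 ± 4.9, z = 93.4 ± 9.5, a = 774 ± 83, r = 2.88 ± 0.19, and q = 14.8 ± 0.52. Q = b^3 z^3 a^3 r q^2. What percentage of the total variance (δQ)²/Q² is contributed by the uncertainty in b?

(δQ/Q)² = (3·δb/b)² + (3·δz/z)² + (3·δa/a)² + (1·δr/r)² + (2·δq/q)²
  b term: (3×0.0551)² = 0.0273
  z term: (3×0.102)² = 0.0931
  a term: (3×0.107)² = 0.103
  r term: (1×0.0660)² = 0.00435
  q term: (2×0.0351)² = 0.00494
Total = 0.233. Share from b = 0.0273/0.233 = 0.117.

11.7%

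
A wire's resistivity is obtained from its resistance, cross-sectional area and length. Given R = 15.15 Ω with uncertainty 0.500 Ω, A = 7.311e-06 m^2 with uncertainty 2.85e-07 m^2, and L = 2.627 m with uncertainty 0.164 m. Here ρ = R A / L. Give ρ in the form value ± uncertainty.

Relative error in a monomial: (δρ/ρ)² = Σ (nᵢ · δxᵢ/xᵢ)².
  (1·δR/R)² = (1×0.0330)² = 0.00109;  (1·δA/A)² = (1×0.0390)² = 0.00152;  (-1·δL/L)² = (-1×0.0624)² = 0.00390
δρ/ρ = √(0.00651) = 0.0807
ρ = 4.216e-05 Ω·m, so δρ = 0.0807 × 4.216e-05 = 3.4e-06 Ω·m.

(4.216 ± 0.340) × 10^-5 Ω·m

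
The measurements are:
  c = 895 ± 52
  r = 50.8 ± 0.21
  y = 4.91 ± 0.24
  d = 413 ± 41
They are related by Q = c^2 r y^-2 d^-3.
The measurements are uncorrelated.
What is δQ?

0.00801

Each factor contributes (exponent × relative error)² to (δQ/Q)²:
  (2·δc/c)² = (2×0.0581)² = 0.0135;  (1·δr/r)² = (1×0.00413)² = 1.71e-05;  (-2·δy/y)² = (-2×0.0489)² = 0.00956;  (-3·δd/d)² = (-3×0.0993)² = 0.0887
δQ/Q = √(0.112) = 0.334
Q = 0.0240, so δQ = 0.334 × 0.0240 = 0.00801.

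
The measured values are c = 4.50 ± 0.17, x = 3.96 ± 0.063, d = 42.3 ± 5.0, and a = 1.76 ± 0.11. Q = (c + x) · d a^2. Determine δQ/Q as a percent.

Let u = c + x = 8.46. δu = √(δc² + δx²) = √(0.0289 + 0.00397) = 0.181, so δu/u = 0.0214.
Q is then a monomial in u, d, a:
δQ/Q = √((δu/u)² + (1·δd/d)² + (2·δa/a)²) = √(0.000459 + 0.0140 + 0.0156) = 0.173

17.3%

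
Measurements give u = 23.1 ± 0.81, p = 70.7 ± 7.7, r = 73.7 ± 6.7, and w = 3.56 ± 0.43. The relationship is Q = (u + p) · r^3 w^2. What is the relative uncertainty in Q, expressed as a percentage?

37.4%

Let h = u + p = 93.8. δh = √(δu² + δp²) = √(0.656 + 59.3) = 7.74, so δh/h = 0.0825.
Q is then a monomial in h, r, w:
δQ/Q = √((δh/h)² + (3·δr/r)² + (2·δw/w)²) = √(0.00681 + 0.0744 + 0.0584) = 0.374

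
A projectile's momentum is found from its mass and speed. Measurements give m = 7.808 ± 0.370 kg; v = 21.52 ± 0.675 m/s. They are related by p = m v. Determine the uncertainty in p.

Each factor contributes (exponent × relative error)² to (δp/p)²:
  (1·δm/m)² = (1×0.0474)² = 0.00225;  (1·δv/v)² = (1×0.0314)² = 0.000984
δp/p = √(0.00323) = 0.0568
p = 168.0 kg·m/s, so δp = 0.0568 × 168.0 = 9.55 kg·m/s.

9.55 kg·m/s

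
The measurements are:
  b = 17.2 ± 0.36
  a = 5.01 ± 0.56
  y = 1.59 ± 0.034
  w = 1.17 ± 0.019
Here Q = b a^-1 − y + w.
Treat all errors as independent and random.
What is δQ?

0.392

Let p = b·a^-1 = 3.43. δp/p = √((1·δb/b)² + (-1·δa/a)²) = √(0.000438 + 0.0125) = 0.114, so δp = 0.390.
Q = p − y + w: δQ = √(δp² + δy² + δw²) = √(0.152 + 0.00116 + 0.000361) = 0.392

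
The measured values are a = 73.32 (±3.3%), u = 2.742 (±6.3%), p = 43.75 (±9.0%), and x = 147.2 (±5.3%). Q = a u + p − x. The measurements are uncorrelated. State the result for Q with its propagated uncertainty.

97.59 ± 16.8

Let w = a·u = 201.0. δw/w = √((1·δa/a)² + (1·δu/u)²) = √(0.00109 + 0.00397) = 0.0711, so δw = 14.3.
Q = w + p − x: δQ = √(δw² + δp² + δx²) = √(204 + 15.5 + 60.9) = 16.8
Q = 97.59.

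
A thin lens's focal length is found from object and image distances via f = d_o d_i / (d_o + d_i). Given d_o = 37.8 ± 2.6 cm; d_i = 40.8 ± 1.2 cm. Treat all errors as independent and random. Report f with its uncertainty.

∂f/∂d_o = (d_i/(d_o+d_i))² = 0.269;  ∂f/∂d_i = (d_o/(d_o+d_i))² = 0.231
δf = √((∂f/∂d_o · δd_o)² + (∂f/∂d_i · δd_i)²) = √(0.491 + 0.0770) = 0.754 cm
f = 19.6 cm.

19.6 ± 0.754 cm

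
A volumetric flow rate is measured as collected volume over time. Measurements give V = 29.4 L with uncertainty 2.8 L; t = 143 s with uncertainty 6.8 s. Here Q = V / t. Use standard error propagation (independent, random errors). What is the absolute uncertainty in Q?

0.0219 L/s

Each factor contributes (exponent × relative error)² to (δQ/Q)²:
  (1·δV/V)² = (1×0.0952)² = 0.00907;  (-1·δt/t)² = (-1×0.0476)² = 0.00226
δQ/Q = √(0.0113) = 0.106
Q = 0.206 L/s, so δQ = 0.106 × 0.206 = 0.0219 L/s.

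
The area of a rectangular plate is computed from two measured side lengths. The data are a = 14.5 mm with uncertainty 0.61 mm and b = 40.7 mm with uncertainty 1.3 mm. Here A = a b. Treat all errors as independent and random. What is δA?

31.2 mm^2

Relative error in a monomial: (δA/A)² = Σ (nᵢ · δxᵢ/xᵢ)².
  (1·δa/a)² = (1×0.0421)² = 0.00177;  (1·δb/b)² = (1×0.0319)² = 0.00102
δA/A = √(0.00279) = 0.0528
A = 590 mm^2, so δA = 0.0528 × 590 = 31.2 mm^2.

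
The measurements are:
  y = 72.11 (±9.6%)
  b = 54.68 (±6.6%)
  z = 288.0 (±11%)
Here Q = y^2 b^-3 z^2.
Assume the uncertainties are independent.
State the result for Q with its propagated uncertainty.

2638 ± 931

Each factor contributes (exponent × relative error)² to (δQ/Q)²:
  (2·δy/y)² = (2×0.0960)² = 0.0369;  (-3·δb/b)² = (-3×0.0660)² = 0.0392;  (2·δz/z)² = (2×0.110)² = 0.0484
δQ/Q = √(0.124) = 0.353
Q = 2638, so δQ = 0.353 × 2638 = 931.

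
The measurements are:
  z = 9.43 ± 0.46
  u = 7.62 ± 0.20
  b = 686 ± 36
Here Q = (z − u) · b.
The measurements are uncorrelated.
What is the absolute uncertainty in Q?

Let w = z − u = 1.81. δw = √(δz² + δu²) = √(0.212 + 0.0400) = 0.502, so δw/w = 0.277.
Q is then a monomial in w, b:
δQ/Q = √((δw/w)² + (1·δb/b)²) = √(0.0768 + 0.00275) = 0.282
Q = 1240, so δQ = 0.282 × 1240 = 350.

350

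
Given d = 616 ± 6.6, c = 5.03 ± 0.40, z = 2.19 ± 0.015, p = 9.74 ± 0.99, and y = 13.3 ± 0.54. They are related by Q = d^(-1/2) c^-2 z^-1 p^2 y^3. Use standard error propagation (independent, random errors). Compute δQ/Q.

Q is a product of powers, so relative uncertainties combine in quadrature:
  (−½·δd/d)² = (-0.5×0.0107)² = 2.87e-05;  (-2·δc/c)² = (-2×0.0795)² = 0.0253;  (-1·δz/z)² = (-1×0.00685)² = 4.69e-05;  (2·δp/p)² = (2×0.102)² = 0.0413;  (3·δy/y)² = (3×0.0406)² = 0.0148
δQ/Q = √(0.0815) = 0.286

0.286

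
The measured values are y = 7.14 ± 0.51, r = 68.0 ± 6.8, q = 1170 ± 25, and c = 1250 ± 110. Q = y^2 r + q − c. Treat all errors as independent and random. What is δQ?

Let p = y^2·r = 3470. δp/p = √((2·δy/y)² + (1·δr/r)²) = √(0.0204 + 0.0100) = 0.174, so δp = 605.
Q = p + q − c: δQ = √(δp² + δq² + δc²) = √(3.65e+05 + 625 + 12100) = 615

615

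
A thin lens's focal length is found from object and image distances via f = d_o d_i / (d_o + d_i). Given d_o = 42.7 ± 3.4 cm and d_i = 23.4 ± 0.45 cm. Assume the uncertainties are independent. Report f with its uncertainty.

15.1 ± 0.466 cm

∂f/∂d_o = (d_i/(d_o+d_i))² = 0.125;  ∂f/∂d_i = (d_o/(d_o+d_i))² = 0.417
δf = √((∂f/∂d_o · δd_o)² + (∂f/∂d_i · δd_i)²) = √(0.182 + 0.0353) = 0.466 cm
f = 15.1 cm.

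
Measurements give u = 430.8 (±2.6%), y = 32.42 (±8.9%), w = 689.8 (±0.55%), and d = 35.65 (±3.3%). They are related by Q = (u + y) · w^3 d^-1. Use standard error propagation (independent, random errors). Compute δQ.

1.9e+08

Let h = u + y = 463.2. δh = √(δu² + δy²) = √(125 + 8.33) = 11.6, so δh/h = 0.0250.
Q is then a monomial in h, w, d:
δQ/Q = √((δh/h)² + (3·δw/w)² + (-1·δd/d)²) = √(0.000623 + 0.000272 + 0.00109) = 0.0446
Q = 4.265e+09, so δQ = 0.0446 × 4.265e+09 = 1.9e+08.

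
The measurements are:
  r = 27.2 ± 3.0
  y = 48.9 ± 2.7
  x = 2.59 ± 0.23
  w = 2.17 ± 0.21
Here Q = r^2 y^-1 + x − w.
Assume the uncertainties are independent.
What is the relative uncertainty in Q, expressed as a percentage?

22.2%

Let p = r^2·y^-1 = 15.1. δp/p = √((2·δr/r)² + (-1·δy/y)²) = √(0.0487 + 0.00305) = 0.227, so δp = 3.44.
Q = p + x − w: δQ = √(δp² + δx² + δw²) = √(11.8 + 0.0529 + 0.0441) = 3.45
Q = 15.5, so δQ/Q = 3.45/15.5 = 0.222.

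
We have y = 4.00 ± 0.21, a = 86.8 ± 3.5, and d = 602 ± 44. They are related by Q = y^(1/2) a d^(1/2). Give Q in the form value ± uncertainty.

4260 ± 257

Since Q is a product/quotient, work with relative uncertainties:
  (½·δy/y)² = (0.5×0.0525)² = 0.000689;  (1·δa/a)² = (1×0.0403)² = 0.00163;  (½·δd/d)² = (0.5×0.0731)² = 0.00134
δQ/Q = √(0.00365) = 0.0604
Q = 4260, so δQ = 0.0604 × 4260 = 257.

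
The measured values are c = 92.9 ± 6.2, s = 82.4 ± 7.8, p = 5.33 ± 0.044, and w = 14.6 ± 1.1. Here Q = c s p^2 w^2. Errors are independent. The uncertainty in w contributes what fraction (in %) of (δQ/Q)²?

62.4%

(δQ/Q)² = (1·δc/c)² + (1·δs/s)² + (2·δp/p)² + (2·δw/w)²
  c term: (1×0.0667)² = 0.00445
  s term: (1×0.0947)² = 0.00896
  p term: (2×0.00826)² = 0.000273
  w term: (2×0.0753)² = 0.0227
Total = 0.0364. Share from w = 0.0227/0.0364 = 0.624.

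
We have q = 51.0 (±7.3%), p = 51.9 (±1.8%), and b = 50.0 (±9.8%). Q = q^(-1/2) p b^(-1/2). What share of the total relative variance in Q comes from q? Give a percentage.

(δQ/Q)² = (−½·δq/q)² + (1·δp/p)² + (−½·δb/b)²
  q term: (-0.5×0.0730)² = 0.00133
  p term: (1×0.0180)² = 0.000324
  b term: (-0.5×0.0980)² = 0.00240
Total = 0.00406. Share from q = 0.00133/0.00406 = 0.328.

32.8%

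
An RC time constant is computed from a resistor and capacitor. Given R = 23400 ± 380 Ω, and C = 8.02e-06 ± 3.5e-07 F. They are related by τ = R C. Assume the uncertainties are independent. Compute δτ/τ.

0.0466

For a monomial τ ∝ R, C, fractional errors add in quadrature:
  (1·δR/R)² = (1×0.0162)² = 0.000264;  (1·δC/C)² = (1×0.0436)² = 0.00190
δτ/τ = √(0.00217) = 0.0466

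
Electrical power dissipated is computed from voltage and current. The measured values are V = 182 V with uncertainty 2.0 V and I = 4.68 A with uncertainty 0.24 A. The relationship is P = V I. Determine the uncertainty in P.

Relative error in a monomial: (δP/P)² = Σ (nᵢ · δxᵢ/xᵢ)².
  (1·δV/V)² = (1×0.0110)² = 0.000121;  (1·δI/I)² = (1×0.0513)² = 0.00263
δP/P = √(0.00275) = 0.0524
P = 852 W, so δP = 0.0524 × 852 = 44.7 W.

44.7 W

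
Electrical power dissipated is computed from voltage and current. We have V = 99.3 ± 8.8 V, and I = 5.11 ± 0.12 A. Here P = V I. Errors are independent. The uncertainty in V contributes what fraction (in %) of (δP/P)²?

(δP/P)² = (1·δV/V)² + (1·δI/I)²
  V term: (1×0.0886)² = 0.00785
  I term: (1×0.0235)² = 0.000551
Total = 0.00841. Share from V = 0.00785/0.00841 = 0.934.

93.4%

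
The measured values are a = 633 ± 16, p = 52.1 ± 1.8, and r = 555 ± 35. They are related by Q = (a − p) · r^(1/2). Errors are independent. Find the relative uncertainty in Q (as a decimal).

Let u = a − p = 581. δu = √(δa² + δp²) = √(256 + 3.24) = 16.1, so δu/u = 0.0277.
Q is then a monomial in u, r:
δQ/Q = √((δu/u)² + (½·δr/r)²) = √(0.000768 + 0.000994) = 0.0420

0.0420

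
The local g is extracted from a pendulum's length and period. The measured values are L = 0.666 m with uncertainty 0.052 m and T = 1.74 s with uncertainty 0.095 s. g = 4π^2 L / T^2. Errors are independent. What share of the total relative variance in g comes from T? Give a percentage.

66.2%

(δg/g)² = (1·δL/L)² + (-2·δT/T)²
  L term: (1×0.0781)² = 0.00610
  T term: (-2×0.0546)² = 0.0119
Total = 0.0180. Share from T = 0.0119/0.0180 = 0.662.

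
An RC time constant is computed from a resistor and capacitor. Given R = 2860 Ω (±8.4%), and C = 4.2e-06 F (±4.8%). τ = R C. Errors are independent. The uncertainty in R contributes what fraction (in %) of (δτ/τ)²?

75.4%

(δτ/τ)² = (1·δR/R)² + (1·δC/C)²
  R term: (1×0.0840)² = 0.00706
  C term: (1×0.0480)² = 0.00230
Total = 0.00936. Share from R = 0.00706/0.00936 = 0.754.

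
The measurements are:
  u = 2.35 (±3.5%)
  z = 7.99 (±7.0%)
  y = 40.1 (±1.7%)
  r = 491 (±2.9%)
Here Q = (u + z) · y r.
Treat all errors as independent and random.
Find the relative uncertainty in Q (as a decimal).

Let w = u + z = 10.3. δw = √(δu² + δz²) = √(0.00677 + 0.313) = 0.565, so δw/w = 0.0547.
Q is then a monomial in w, y, r:
δQ/Q = √((δw/w)² + (1·δy/y)² + (1·δr/r)²) = √(0.00299 + 0.000289 + 0.000841) = 0.0642

0.0642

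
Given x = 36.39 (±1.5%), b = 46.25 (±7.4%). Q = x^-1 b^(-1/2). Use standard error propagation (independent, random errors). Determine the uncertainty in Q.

Q is a product of powers, so relative uncertainties combine in quadrature:
  (-1·δx/x)² = (-1×0.0150)² = 0.000225;  (−½·δb/b)² = (-0.5×0.0740)² = 0.00137
δQ/Q = √(0.00159) = 0.0399
Q = 0.004041, so δQ = 0.0399 × 0.004041 = 0.000161.

0.000161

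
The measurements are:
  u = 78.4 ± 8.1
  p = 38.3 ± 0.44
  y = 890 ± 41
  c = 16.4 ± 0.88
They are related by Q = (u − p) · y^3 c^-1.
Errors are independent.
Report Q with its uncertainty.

Let w = u − p = 40.1. δw = √(δu² + δp²) = √(65.6 + 0.194) = 8.11, so δw/w = 0.202.
Q is then a monomial in w, y, c:
δQ/Q = √((δw/w)² + (3·δy/y)² + (-1·δc/c)²) = √(0.0409 + 0.0191 + 0.00288) = 0.251
Q = 1.72e+09, so δQ = 0.251 × 1.72e+09 = 4.32e+08.

(1.72 ± 0.432) × 10^9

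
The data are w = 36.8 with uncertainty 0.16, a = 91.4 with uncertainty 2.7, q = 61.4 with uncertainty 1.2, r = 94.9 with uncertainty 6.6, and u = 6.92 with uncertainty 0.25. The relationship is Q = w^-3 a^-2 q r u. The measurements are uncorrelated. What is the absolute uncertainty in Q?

For a monomial Q ∝ w^-3, a^-2, q, r, u, fractional errors add in quadrature:
  (-3·δw/w)² = (-3×0.00435)² = 0.000170;  (-2·δa/a)² = (-2×0.0295)² = 0.00349;  (1·δq/q)² = (1×0.0195)² = 0.000382;  (1·δr/r)² = (1×0.0695)² = 0.00484;  (1·δu/u)² = (1×0.0361)² = 0.00131
δQ/Q = √(0.0102) = 0.101
Q = 9.69e-05, so δQ = 0.101 × 9.69e-05 = 9.77e-06.

9.77e-06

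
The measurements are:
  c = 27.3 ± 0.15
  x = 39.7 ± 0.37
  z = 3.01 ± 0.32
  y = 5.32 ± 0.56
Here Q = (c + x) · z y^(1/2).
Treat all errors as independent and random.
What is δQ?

55.2

Let u = c + x = 67.0. δu = √(δc² + δx²) = √(0.0225 + 0.137) = 0.399, so δu/u = 0.00596.
Q is then a monomial in u, z, y:
δQ/Q = √((δu/u)² + (1·δz/z)² + (½·δy/y)²) = √(3.55e-05 + 0.0113 + 0.00277) = 0.119
Q = 465, so δQ = 0.119 × 465 = 55.2.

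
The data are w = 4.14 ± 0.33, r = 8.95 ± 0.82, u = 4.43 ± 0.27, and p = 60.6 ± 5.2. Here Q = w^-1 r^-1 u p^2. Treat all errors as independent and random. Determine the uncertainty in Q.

96.1

Q is a product of powers, so relative uncertainties combine in quadrature:
  (-1·δw/w)² = (-1×0.0797)² = 0.00635;  (-1·δr/r)² = (-1×0.0916)² = 0.00839;  (1·δu/u)² = (1×0.0609)² = 0.00371;  (2·δp/p)² = (2×0.0858)² = 0.0295
δQ/Q = √(0.0479) = 0.219
Q = 439, so δQ = 0.219 × 439 = 96.1.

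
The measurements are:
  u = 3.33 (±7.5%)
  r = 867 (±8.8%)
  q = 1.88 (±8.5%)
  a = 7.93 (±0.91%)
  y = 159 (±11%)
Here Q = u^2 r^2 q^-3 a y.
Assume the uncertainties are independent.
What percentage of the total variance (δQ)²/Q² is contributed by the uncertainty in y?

(δQ/Q)² = (2·δu/u)² + (2·δr/r)² + (-3·δq/q)² + (1·δa/a)² + (1·δy/y)²
  u term: (2×0.0750)² = 0.0225
  r term: (2×0.0880)² = 0.0310
  q term: (-3×0.0850)² = 0.0650
  a term: (1×0.00910)² = 8.28e-05
  y term: (1×0.110)² = 0.0121
Total = 0.131. Share from y = 0.0121/0.131 = 0.0926.

9.26%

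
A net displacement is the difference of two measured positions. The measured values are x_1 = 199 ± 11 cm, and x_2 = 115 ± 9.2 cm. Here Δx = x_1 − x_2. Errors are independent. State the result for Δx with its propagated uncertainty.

For a sum/difference, combine absolute errors in quadrature:
  (δx_1)² = 121;  (δx_2)² = 84.6
δΔx = √(206) = 14.3 cm
Δx = 84.0 cm.

84.0 ± 14.3 cm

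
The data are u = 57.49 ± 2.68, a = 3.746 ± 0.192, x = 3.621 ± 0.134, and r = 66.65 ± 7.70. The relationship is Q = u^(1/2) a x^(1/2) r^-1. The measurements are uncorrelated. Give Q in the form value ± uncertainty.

Each factor contributes (exponent × relative error)² to (δQ/Q)²:
  (½·δu/u)² = (0.5×0.0466)² = 0.000543;  (1·δa/a)² = (1×0.0513)² = 0.00263;  (½·δx/x)² = (0.5×0.0370)² = 0.000342;  (-1·δr/r)² = (-1×0.116)² = 0.0133
δQ/Q = √(0.0169) = 0.130
Q = 0.8109, so δQ = 0.130 × 0.8109 = 0.105.

0.8109 ± 0.105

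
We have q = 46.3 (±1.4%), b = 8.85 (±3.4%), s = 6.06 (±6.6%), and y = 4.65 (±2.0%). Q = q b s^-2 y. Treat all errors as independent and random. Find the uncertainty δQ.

7.18

Relative error in a monomial: (δQ/Q)² = Σ (nᵢ · δxᵢ/xᵢ)².
  (1·δq/q)² = (1×0.0140)² = 0.000196;  (1·δb/b)² = (1×0.0340)² = 0.00116;  (-2·δs/s)² = (-2×0.0660)² = 0.0174;  (1·δy/y)² = (1×0.0200)² = 0.000400
δQ/Q = √(0.0192) = 0.138
Q = 51.9, so δQ = 0.138 × 51.9 = 7.18.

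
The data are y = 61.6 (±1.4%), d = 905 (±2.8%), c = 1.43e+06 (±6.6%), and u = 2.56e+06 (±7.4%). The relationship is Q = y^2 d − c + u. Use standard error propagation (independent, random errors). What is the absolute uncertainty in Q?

2.52e+05

Let p = y^2·d = 3.43e+06. δp/p = √((2·δy/y)² + (1·δd/d)²) = √(0.000784 + 0.000784) = 0.0396, so δp = 1.36e+05.
Q = p − c + u: δQ = √(δp² + δc² + δu²) = √(1.85e+10 + 8.91e+09 + 3.59e+10) = 2.52e+05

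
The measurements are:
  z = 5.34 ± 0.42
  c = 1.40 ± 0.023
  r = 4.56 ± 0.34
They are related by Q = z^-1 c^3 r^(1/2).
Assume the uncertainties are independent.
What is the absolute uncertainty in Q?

0.110

Relative error in a monomial: (δQ/Q)² = Σ (nᵢ · δxᵢ/xᵢ)².
  (-1·δz/z)² = (-1×0.0787)² = 0.00619;  (3·δc/c)² = (3×0.0164)² = 0.00243;  (½·δr/r)² = (0.5×0.0746)² = 0.00139
δQ/Q = √(0.0100) = 0.100
Q = 1.10, so δQ = 0.100 × 1.10 = 0.110.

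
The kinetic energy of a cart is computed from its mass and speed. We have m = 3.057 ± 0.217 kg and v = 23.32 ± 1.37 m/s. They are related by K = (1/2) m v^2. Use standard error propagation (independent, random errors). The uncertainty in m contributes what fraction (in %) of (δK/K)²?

(δK/K)² = (1·δm/m)² + (2·δv/v)²
  m term: (1×0.0710)² = 0.00504
  v term: (2×0.0587)² = 0.0138
Total = 0.0188. Share from m = 0.00504/0.0188 = 0.267.

26.7%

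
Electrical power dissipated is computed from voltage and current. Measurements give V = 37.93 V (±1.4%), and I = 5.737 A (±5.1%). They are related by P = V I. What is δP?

Each factor contributes (exponent × relative error)² to (δP/P)²:
  (1·δV/V)² = (1×0.0140)² = 0.000196;  (1·δI/I)² = (1×0.0510)² = 0.00260
δP/P = √(0.00280) = 0.0529
P = 217.6 W, so δP = 0.0529 × 217.6 = 11.5 W.

11.5 W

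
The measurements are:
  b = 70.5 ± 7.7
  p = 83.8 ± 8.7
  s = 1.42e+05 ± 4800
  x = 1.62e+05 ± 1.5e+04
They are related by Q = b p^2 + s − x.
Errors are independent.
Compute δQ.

1.17e+05

Let w = b·p^2 = 4.95e+05. δw/w = √((1·δb/b)² + (2·δp/p)²) = √(0.0119 + 0.0431) = 0.235, so δw = 1.16e+05.
Q = w + s − x: δQ = √(δw² + δs² + δx²) = √(1.35e+10 + 2.3e+07 + 2.25e+08) = 1.17e+05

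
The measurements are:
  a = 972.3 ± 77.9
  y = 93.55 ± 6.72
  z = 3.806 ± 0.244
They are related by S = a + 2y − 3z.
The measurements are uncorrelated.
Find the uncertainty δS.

Each term contributes (cᵢ δxᵢ)² to (δS)²:
  (δa)² = 6070;  (2·δy)² = 181;  (3·δz)² = 0.536
δS = √(6250) = 79.1

79.1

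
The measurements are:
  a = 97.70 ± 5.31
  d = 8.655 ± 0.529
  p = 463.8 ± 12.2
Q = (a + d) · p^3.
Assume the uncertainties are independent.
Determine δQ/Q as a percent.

Let u = a + d = 106.4. δu = √(δa² + δd²) = √(28.2 + 0.280) = 5.34, so δu/u = 0.0502.
Q is then a monomial in u, p:
δQ/Q = √((δu/u)² + (3·δp/p)²) = √(0.00252 + 0.00623) = 0.0935

9.35%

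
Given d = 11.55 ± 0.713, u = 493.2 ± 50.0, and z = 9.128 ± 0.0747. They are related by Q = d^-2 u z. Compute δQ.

Relative error in a monomial: (δQ/Q)² = Σ (nᵢ · δxᵢ/xᵢ)².
  (-2·δd/d)² = (-2×0.0617)² = 0.0152;  (1·δu/u)² = (1×0.101)² = 0.0103;  (1·δz/z)² = (1×0.00818)² = 6.7e-05
δQ/Q = √(0.0256) = 0.160
Q = 33.75, so δQ = 0.160 × 33.75 = 5.40.

5.40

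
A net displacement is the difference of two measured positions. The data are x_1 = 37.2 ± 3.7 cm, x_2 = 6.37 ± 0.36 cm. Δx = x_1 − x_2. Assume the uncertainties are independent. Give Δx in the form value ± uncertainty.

Absolute uncertainties add in quadrature for a linear combination:
  (δx_1)² = 13.7;  (δx_2)² = 0.130
δΔx = √(13.8) = 3.72 cm
Δx = 30.8 cm.

30.8 ± 3.72 cm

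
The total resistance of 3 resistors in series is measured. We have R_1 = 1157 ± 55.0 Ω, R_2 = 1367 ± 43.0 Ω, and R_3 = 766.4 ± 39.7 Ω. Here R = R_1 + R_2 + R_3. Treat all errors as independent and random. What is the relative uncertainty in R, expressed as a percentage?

R is a linear combination, so absolute uncertainties add in quadrature:
  (δR_1)² = 3020;  (δR_2)² = 1850;  (δR_3)² = 1580
δR = √(6450) = 80.3 Ω
R = 3290 Ω, so δR/R = 80.3/3290 = 0.0244.

2.44%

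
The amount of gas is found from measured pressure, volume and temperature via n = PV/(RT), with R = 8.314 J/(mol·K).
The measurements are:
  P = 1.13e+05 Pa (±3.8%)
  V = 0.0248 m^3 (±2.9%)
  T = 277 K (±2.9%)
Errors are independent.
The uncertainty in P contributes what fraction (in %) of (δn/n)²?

(δn/n)² = (1·δP/P)² + (1·δV/V)² + (-1·δT/T)²
  P term: (1×0.0380)² = 0.00144
  V term: (1×0.0290)² = 0.000841
  T term: (-1×0.0290)² = 0.000841
Total = 0.00313. Share from P = 0.00144/0.00313 = 0.462.

46.2%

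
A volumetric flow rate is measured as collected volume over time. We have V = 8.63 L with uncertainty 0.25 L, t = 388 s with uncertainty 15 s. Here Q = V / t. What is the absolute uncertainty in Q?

Each factor contributes (exponent × relative error)² to (δQ/Q)²:
  (1·δV/V)² = (1×0.0290)² = 0.000839;  (-1·δt/t)² = (-1×0.0387)² = 0.00149
δQ/Q = √(0.00233) = 0.0483
Q = 0.0222 L/s, so δQ = 0.0483 × 0.0222 = 0.00107 L/s.

0.00107 L/s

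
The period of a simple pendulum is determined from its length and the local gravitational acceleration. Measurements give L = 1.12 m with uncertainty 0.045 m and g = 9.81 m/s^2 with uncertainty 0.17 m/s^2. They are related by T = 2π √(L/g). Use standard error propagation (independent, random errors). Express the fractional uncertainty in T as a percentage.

Products/powers → add relative errors in quadrature, weighted by exponent:
  (½·δL/L)² = (0.5×0.0402)² = 0.000404;  (−½·δg/g)² = (-0.5×0.0173)² = 7.51e-05
δT/T = √(0.000479) = 0.0219

2.19%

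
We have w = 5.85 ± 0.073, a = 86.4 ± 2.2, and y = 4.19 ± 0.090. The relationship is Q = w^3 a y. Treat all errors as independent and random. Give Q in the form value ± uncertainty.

72500 ± 3630

Each factor contributes (exponent × relative error)² to (δQ/Q)²:
  (3·δw/w)² = (3×0.0125)² = 0.00140;  (1·δa/a)² = (1×0.0255)² = 0.000648;  (1·δy/y)² = (1×0.0215)² = 0.000461
δQ/Q = √(0.00251) = 0.0501
Q = 72500, so δQ = 0.0501 × 72500 = 3630.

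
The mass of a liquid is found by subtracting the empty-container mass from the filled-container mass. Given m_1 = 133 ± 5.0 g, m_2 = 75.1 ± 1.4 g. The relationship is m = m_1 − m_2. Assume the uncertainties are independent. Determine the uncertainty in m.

For a sum/difference, combine absolute errors in quadrature:
  (δm_1)² = 25.0;  (δm_2)² = 1.96
δm = √(27.0) = 5.19 g

5.19 g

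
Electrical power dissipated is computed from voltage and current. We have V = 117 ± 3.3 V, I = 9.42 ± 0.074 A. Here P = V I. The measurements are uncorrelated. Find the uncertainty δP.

32.3 W

For a monomial P ∝ V, I, fractional errors add in quadrature:
  (1·δV/V)² = (1×0.0282)² = 0.000796;  (1·δI/I)² = (1×0.00786)² = 6.17e-05
δP/P = √(0.000857) = 0.0293
P = 1100 W, so δP = 0.0293 × 1100 = 32.3 W.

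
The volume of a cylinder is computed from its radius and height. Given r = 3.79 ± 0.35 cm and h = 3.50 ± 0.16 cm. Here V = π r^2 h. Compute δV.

30.1 cm^3

Each factor contributes (exponent × relative error)² to (δV/V)²:
  (2·δr/r)² = (2×0.0923)² = 0.0341;  (1·δh/h)² = (1×0.0457)² = 0.00209
δV/V = √(0.0362) = 0.190
V = 158 cm^3, so δV = 0.190 × 158 = 30.1 cm^3.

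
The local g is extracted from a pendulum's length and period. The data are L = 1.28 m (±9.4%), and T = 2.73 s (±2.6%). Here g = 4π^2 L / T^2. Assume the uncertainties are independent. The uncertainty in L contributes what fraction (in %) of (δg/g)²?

(δg/g)² = (1·δL/L)² + (-2·δT/T)²
  L term: (1×0.0940)² = 0.00884
  T term: (-2×0.0260)² = 0.00270
Total = 0.0115. Share from L = 0.00884/0.0115 = 0.766.

76.6%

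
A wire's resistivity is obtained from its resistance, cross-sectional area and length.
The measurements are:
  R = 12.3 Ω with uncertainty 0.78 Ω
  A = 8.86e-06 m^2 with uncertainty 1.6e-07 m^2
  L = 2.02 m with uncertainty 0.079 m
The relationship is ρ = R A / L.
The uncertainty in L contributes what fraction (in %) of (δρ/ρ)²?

(δρ/ρ)² = (1·δR/R)² + (1·δA/A)² + (-1·δL/L)²
  R term: (1×0.0634)² = 0.00402
  A term: (1×0.0181)² = 0.000326
  L term: (-1×0.0391)² = 0.00153
Total = 0.00588. Share from L = 0.00153/0.00588 = 0.260.

26.0%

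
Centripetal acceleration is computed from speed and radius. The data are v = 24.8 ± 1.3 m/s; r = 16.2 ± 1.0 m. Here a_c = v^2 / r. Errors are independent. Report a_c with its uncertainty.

a_c is a product of powers, so relative uncertainties combine in quadrature:
  (2·δv/v)² = (2×0.0524)² = 0.0110;  (-1·δr/r)² = (-1×0.0617)² = 0.00381
δa_c/a_c = √(0.0148) = 0.122
a_c = 38.0 m/s^2, so δa_c = 0.122 × 38.0 = 4.62 m/s^2.

38.0 ± 4.62 m/s^2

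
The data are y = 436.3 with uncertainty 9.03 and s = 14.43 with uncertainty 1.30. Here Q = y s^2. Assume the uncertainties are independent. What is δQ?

16500

Since Q is a product/quotient, work with relative uncertainties:
  (1·δy/y)² = (1×0.0207)² = 0.000428;  (2·δs/s)² = (2×0.0901)² = 0.0325
δQ/Q = √(0.0329) = 0.181
Q = 90850, so δQ = 0.181 × 90850 = 16500.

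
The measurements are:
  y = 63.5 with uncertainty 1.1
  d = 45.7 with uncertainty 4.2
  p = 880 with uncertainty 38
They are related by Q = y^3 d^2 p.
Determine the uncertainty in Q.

Q is a product of powers, so relative uncertainties combine in quadrature:
  (3·δy/y)² = (3×0.0173)² = 0.00270;  (2·δd/d)² = (2×0.0919)² = 0.0338;  (1·δp/p)² = (1×0.0432)² = 0.00186
δQ/Q = √(0.0384) = 0.196
Q = 4.71e+11, so δQ = 0.196 × 4.71e+11 = 9.22e+10.

9.22e+10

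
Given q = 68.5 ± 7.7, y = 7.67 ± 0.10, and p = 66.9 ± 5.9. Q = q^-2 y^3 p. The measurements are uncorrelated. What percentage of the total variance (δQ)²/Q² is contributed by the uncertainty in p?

(δQ/Q)² = (-2·δq/q)² + (3·δy/y)² + (1·δp/p)²
  q term: (-2×0.112)² = 0.0505
  y term: (3×0.0130)² = 0.00153
  p term: (1×0.0882)² = 0.00778
Total = 0.0599. Share from p = 0.00778/0.0599 = 0.130.

13.0%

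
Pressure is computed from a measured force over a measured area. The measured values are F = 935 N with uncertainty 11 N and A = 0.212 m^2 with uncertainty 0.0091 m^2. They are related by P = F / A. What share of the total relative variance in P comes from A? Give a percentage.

93.0%

(δP/P)² = (1·δF/F)² + (-1·δA/A)²
  F term: (1×0.0118)² = 0.000138
  A term: (-1×0.0429)² = 0.00184
Total = 0.00198. Share from A = 0.00184/0.00198 = 0.930.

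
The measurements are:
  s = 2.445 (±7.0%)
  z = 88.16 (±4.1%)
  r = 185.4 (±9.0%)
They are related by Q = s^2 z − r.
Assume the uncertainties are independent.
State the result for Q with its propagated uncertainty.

Let p = s^2·z = 527.0. δp/p = √((2·δs/s)² + (1·δz/z)²) = √(0.0196 + 0.00168) = 0.146, so δp = 76.9.
Q = p − r: δQ = √(δp² + δr²) = √(5910 + 278) = 78.7
Q = 341.6.

341.6 ± 78.7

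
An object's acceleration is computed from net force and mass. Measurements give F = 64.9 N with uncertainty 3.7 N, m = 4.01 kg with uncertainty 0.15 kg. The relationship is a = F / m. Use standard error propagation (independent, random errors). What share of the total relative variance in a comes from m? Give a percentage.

30.1%

(δa/a)² = (1·δF/F)² + (-1·δm/m)²
  F term: (1×0.0570)² = 0.00325
  m term: (-1×0.0374)² = 0.00140
Total = 0.00465. Share from m = 0.00140/0.00465 = 0.301.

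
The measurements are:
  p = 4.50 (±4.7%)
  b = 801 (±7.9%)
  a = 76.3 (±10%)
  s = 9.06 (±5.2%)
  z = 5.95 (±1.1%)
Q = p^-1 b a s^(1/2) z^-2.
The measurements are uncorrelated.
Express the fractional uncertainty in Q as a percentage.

Each factor contributes (exponent × relative error)² to (δQ/Q)²:
  (-1·δp/p)² = (-1×0.0470)² = 0.00221;  (1·δb/b)² = (1×0.0790)² = 0.00624;  (1·δa/a)² = (1×0.100)² = 0.0100;  (½·δs/s)² = (0.5×0.0520)² = 0.000676;  (-2·δz/z)² = (-2×0.0110)² = 0.000484
δQ/Q = √(0.0196) = 0.140

14.0%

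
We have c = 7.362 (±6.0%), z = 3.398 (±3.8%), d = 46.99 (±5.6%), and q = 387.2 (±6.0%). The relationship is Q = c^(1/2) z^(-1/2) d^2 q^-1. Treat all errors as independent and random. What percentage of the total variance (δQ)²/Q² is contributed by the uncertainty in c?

(δQ/Q)² = (½·δc/c)² + (−½·δz/z)² + (2·δd/d)² + (-1·δq/q)²
  c term: (0.5×0.0600)² = 0.000900
  z term: (-0.5×0.0380)² = 0.000361
  d term: (2×0.0560)² = 0.0125
  q term: (-1×0.0600)² = 0.00360
Total = 0.0174. Share from c = 0.000900/0.0174 = 0.0517.

5.17%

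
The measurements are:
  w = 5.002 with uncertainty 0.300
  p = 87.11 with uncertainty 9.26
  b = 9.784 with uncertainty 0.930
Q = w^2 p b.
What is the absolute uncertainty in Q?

3970

Products/powers → add relative errors in quadrature, weighted by exponent:
  (2·δw/w)² = (2×0.0600)² = 0.0144;  (1·δp/p)² = (1×0.106)² = 0.0113;  (1·δb/b)² = (1×0.0951)² = 0.00904
δQ/Q = √(0.0347) = 0.186
Q = 21320, so δQ = 0.186 × 21320 = 3970.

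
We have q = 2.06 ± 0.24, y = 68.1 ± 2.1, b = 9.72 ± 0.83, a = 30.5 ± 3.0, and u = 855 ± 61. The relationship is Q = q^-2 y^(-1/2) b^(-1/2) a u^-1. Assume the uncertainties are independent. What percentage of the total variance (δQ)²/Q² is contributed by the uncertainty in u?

(δQ/Q)² = (-2·δq/q)² + (−½·δy/y)² + (−½·δb/b)² + (1·δa/a)² + (-1·δu/u)²
  q term: (-2×0.117)² = 0.0543
  y term: (-0.5×0.0308)² = 0.000238
  b term: (-0.5×0.0854)² = 0.00182
  a term: (1×0.0984)² = 0.00967
  u term: (-1×0.0713)² = 0.00509
Total = 0.0711. Share from u = 0.00509/0.0711 = 0.0716.

7.16%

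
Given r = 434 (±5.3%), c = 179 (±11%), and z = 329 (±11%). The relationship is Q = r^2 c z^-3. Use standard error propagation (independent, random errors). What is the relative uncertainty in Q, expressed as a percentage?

Since Q is a product/quotient, work with relative uncertainties:
  (2·δr/r)² = (2×0.0530)² = 0.0112;  (1·δc/c)² = (1×0.110)² = 0.0121;  (-3·δz/z)² = (-3×0.110)² = 0.109
δQ/Q = √(0.132) = 0.364

36.4%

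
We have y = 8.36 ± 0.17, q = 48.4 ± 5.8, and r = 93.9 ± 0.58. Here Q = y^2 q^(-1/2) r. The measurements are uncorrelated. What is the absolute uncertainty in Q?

68.6

Each factor contributes (exponent × relative error)² to (δQ/Q)²:
  (2·δy/y)² = (2×0.0203)² = 0.00165;  (−½·δq/q)² = (-0.5×0.120)² = 0.00359;  (1·δr/r)² = (1×0.00618)² = 3.82e-05
δQ/Q = √(0.00528) = 0.0727
Q = 943, so δQ = 0.0727 × 943 = 68.6.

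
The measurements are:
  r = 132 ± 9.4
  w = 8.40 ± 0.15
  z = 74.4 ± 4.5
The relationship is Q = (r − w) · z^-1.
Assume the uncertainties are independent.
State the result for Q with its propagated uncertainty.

1.66 ± 0.161

Let u = r − w = 124. δu = √(δr² + δw²) = √(88.4 + 0.0225) = 9.40, so δu/u = 0.0761.
Q is then a monomial in u, z:
δQ/Q = √((δu/u)² + (-1·δz/z)²) = √(0.00579 + 0.00366) = 0.0972
Q = 1.66, so δQ = 0.0972 × 1.66 = 0.161.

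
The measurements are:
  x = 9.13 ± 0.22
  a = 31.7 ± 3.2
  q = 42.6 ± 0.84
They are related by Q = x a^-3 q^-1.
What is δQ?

Each factor contributes (exponent × relative error)² to (δQ/Q)²:
  (1·δx/x)² = (1×0.0241)² = 0.000581;  (-3·δa/a)² = (-3×0.101)² = 0.0917;  (-1·δq/q)² = (-1×0.0197)² = 0.000389
δQ/Q = √(0.0927) = 0.304
Q = 6.73e-06, so δQ = 0.304 × 6.73e-06 = 2.05e-06.

2.05e-06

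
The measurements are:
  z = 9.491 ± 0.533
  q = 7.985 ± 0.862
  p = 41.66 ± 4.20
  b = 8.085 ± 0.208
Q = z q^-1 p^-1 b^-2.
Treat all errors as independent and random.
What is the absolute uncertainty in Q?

Products/powers → add relative errors in quadrature, weighted by exponent:
  (1·δz/z)² = (1×0.0562)² = 0.00315;  (-1·δq/q)² = (-1×0.108)² = 0.0117;  (-1·δp/p)² = (-1×0.101)² = 0.0102;  (-2·δb/b)² = (-2×0.0257)² = 0.00265
δQ/Q = √(0.0276) = 0.166
Q = 0.0004365, so δQ = 0.166 × 0.0004365 = 7.25e-05.

7.25e-05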